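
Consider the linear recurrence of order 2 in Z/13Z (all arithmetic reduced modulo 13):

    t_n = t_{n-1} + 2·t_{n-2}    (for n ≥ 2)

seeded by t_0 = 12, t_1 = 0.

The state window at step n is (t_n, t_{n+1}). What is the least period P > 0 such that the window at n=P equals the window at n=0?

n=0: window = (12, 0)
n=1: window = (0, 11)
n=2: window = (11, 11)
n=3: window = (11, 7)
n=4: window = (7, 3)
n=5: window = (3, 4)
n=6: window = (4, 10)
n=7: window = (10, 5)
n=8: window = (5, 12)
n=9: window = (12, 9)
n=10: window = (9, 7)
n=11: window = (7, 12)
n=12: window = (12, 0)
window at n=12 equals window at n=0 → period = 12

12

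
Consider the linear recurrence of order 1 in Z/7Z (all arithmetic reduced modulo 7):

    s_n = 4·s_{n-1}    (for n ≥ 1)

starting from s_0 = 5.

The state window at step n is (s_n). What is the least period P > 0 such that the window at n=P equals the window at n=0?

3

n=0: window = (5)
n=1: window = (6)
n=2: window = (3)
n=3: window = (5)
window at n=3 equals window at n=0 → period = 3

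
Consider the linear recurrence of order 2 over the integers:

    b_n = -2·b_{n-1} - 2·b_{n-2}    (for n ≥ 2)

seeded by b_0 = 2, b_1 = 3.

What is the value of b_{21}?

-3072

b_2 = -2·3 + -2·2 = -10
b_3 = -2·-10 + -2·3 = 14
b_4 = -2·14 + -2·-10 = -8
b_5 = -2·-8 + -2·14 = -12
b_6 = -2·-12 + -2·-8 = 40
b_7 = -2·40 + -2·-12 = -56
b_8 = -2·-56 + -2·40 = 32
b_9 = -2·32 + -2·-56 = 48
b_10 = -2·48 + -2·32 = -160
b_11 = -2·-160 + -2·48 = 224
b_12 = -2·224 + -2·-160 = -128
b_13 = -2·-128 + -2·224 = -192
b_14 = -2·-192 + -2·-128 = 640
b_15 = -2·640 + -2·-192 = -896
b_16 = -2·-896 + -2·640 = 512
b_17 = -2·512 + -2·-896 = 768
b_18 = -2·768 + -2·512 = -2560
b_19 = -2·-2560 + -2·768 = 3584
b_20 = -2·3584 + -2·-2560 = -2048
b_21 = -2·-2048 + -2·3584 = -3072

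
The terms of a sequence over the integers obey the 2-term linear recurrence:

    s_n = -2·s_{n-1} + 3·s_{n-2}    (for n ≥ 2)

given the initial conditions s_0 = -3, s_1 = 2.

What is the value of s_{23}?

s_2 = -2·2 + 3·-3 = -13
s_3 = -2·-13 + 3·2 = 32
s_4 = -2·32 + 3·-13 = -103
s_5 = -2·-103 + 3·32 = 302
s_6 = -2·302 + 3·-103 = -913
s_7 = -2·-913 + 3·302 = 2732
s_8 = -2·2732 + 3·-913 = -8203
s_9 = -2·-8203 + 3·2732 = 24602
s_10 = -2·24602 + 3·-8203 = -73813
s_11 = -2·-73813 + 3·24602 = 221432
s_12 = -2·221432 + 3·-73813 = -664303
s_13 = -2·-664303 + 3·221432 = 1992902
s_14 = -2·1992902 + 3·-664303 = -5978713
s_15 = -2·-5978713 + 3·1992902 = 17936132
s_16 = -2·17936132 + 3·-5978713 = -53808403
s_17 = -2·-53808403 + 3·17936132 = 161425202
s_18 = -2·161425202 + 3·-53808403 = -484275613
s_19 = -2·-484275613 + 3·161425202 = 1452826832
s_20 = -2·1452826832 + 3·-484275613 = -4358480503
s_21 = -2·-4358480503 + 3·1452826832 = 13075441502
s_22 = -2·13075441502 + 3·-4358480503 = -39226324513
s_23 = -2·-39226324513 + 3·13075441502 = 117678973532

117678973532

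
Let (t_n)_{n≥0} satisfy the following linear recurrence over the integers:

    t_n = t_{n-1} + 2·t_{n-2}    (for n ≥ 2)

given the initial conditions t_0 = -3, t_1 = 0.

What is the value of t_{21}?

-2097150

t_2 = 1·0 + 2·-3 = -6
t_3 = 1·-6 + 2·0 = -6
t_4 = 1·-6 + 2·-6 = -18
t_5 = 1·-18 + 2·-6 = -30
t_6 = 1·-30 + 2·-18 = -66
t_7 = 1·-66 + 2·-30 = -126
t_8 = 1·-126 + 2·-66 = -258
t_9 = 1·-258 + 2·-126 = -510
t_10 = 1·-510 + 2·-258 = -1026
t_11 = 1·-1026 + 2·-510 = -2046
t_12 = 1·-2046 + 2·-1026 = -4098
t_13 = 1·-4098 + 2·-2046 = -8190
t_14 = 1·-8190 + 2·-4098 = -16386
t_15 = 1·-16386 + 2·-8190 = -32766
t_16 = 1·-32766 + 2·-16386 = -65538
t_17 = 1·-65538 + 2·-32766 = -131070
t_18 = 1·-131070 + 2·-65538 = -262146
t_19 = 1·-262146 + 2·-131070 = -524286
t_20 = 1·-524286 + 2·-262146 = -1048578
t_21 = 1·-1048578 + 2·-524286 = -2097150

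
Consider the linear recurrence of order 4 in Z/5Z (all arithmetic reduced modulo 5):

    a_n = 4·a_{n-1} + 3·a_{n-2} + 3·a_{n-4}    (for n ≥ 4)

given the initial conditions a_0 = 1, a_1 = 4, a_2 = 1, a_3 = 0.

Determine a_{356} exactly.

1

a_4 = 4·0 + 3·1 + 0·4 + 3·1 = 1
a_5 = 4·1 + 3·0 + 0·1 + 3·4 = 1
a_6 = 4·1 + 3·1 + 0·0 + 3·1 = 0
a_7 = 4·0 + 3·1 + 0·1 + 3·0 = 3
a_8 = 4·3 + 3·0 + 0·1 + 3·1 = 0
a_9 = 4·0 + 3·3 + 0·0 + 3·1 = 2
Continuing the recurrence:
  a_10 = 3;  a_11 = 2;  a_12 = 2;  a_13 = 0;  a_14 = 0;  a_15 = 1
  a_16 = 0;  a_17 = 3;  a_18 = 2;  a_19 = 0;  a_20 = 1;  a_21 = 3
  a_22 = 1;  a_23 = 3;  a_24 = 3;  a_25 = 0;  a_26 = 2;  a_27 = 2
  a_28 = 3;  a_29 = 3;  a_30 = 2;  a_31 = 3;  a_32 = 2;  a_33 = 1
  a_34 = 1;  a_35 = 1;  a_36 = 3;  a_37 = 3;  a_38 = 4;  a_39 = 3
  a_40 = 3;  a_41 = 0;  a_42 = 1;  a_43 = 3;  a_44 = 4;  a_45 = 0
  a_46 = 0;  a_47 = 4;  a_48 = 3;  a_49 = 4;  a_50 = 0;  a_51 = 4
  a_52 = 0;  a_53 = 4;  a_54 = 1;  a_55 = 3;  a_56 = 0;  a_57 = 1
  a_58 = 2;  a_59 = 0;  a_60 = 1;  a_61 = 2;  a_62 = 2;  a_63 = 4
  a_64 = 0;  a_65 = 3;  a_66 = 3;  a_67 = 3;  a_68 = 1;  a_69 = 2
  a_70 = 0;  a_71 = 0;  a_72 = 3;  a_73 = 3;  a_74 = 1;  a_75 = 3
  a_76 = 4;  a_77 = 4;  a_78 = 1;  a_79 = 0;  a_80 = 0;  a_81 = 2
  a_82 = 1;  a_83 = 0;  a_84 = 3;  a_85 = 3;  a_86 = 4;  a_87 = 0
  a_88 = 1;  a_89 = 3;  a_90 = 2;  a_91 = 2;  a_92 = 2;  a_93 = 3
  a_94 = 4;  a_95 = 1;  a_96 = 2;  a_97 = 0;  a_98 = 3;  a_99 = 0
  a_100 = 0;  a_101 = 0;  a_102 = 4;  a_103 = 1;  a_104 = 1;  a_105 = 2
  a_106 = 3;  a_107 = 1;  a_108 = 1;  a_109 = 3;  a_110 = 4;  a_111 = 3
  a_112 = 2;  a_113 = 1;  a_114 = 2;  a_115 = 0;  a_116 = 2;  a_117 = 1
  a_118 = 1;  a_119 = 2;  a_120 = 2;  a_121 = 2;  a_122 = 2;  a_123 = 0
  a_124 = 2;  a_125 = 4;  a_126 = 3;  a_127 = 4;  a_128 = 1;  a_129 = 3
  a_130 = 4;  a_131 = 2;  a_132 = 3;  a_133 = 2;  a_134 = 4;  a_135 = 3
  a_136 = 3;  a_137 = 2;  a_138 = 4;  a_139 = 1;  a_140 = 0;  a_141 = 4
  a_142 = 3;  a_143 = 2;  a_144 = 2;  a_145 = 1;  a_146 = 4;  a_147 = 0
  a_148 = 3;  a_149 = 0;  a_150 = 1;  a_151 = 4;  a_152 = 3;  a_153 = 4
  a_154 = 3;  a_155 = 1;  a_156 = 2;  a_157 = 3;  a_158 = 2;  a_159 = 0
  a_160 = 2;  a_161 = 2;  a_162 = 0;  a_163 = 1;  a_164 = 0;  a_165 = 4
  a_166 = 1;  a_167 = 4;  a_168 = 4;  a_169 = 0;  a_170 = 0;  a_171 = 2
  a_172 = 0;  a_173 = 1;  a_174 = 4;  a_175 = 0;  a_176 = 2;  a_177 = 1
  a_178 = 2;  a_179 = 1;  a_180 = 1;  a_181 = 0;  a_182 = 4;  a_183 = 4
  a_184 = 1;  a_185 = 1;  a_186 = 4;  a_187 = 1;  a_188 = 4;  a_189 = 2
  a_190 = 2;  a_191 = 2;  a_192 = 1;  a_193 = 1;  a_194 = 3;  a_195 = 1
  a_196 = 1;  a_197 = 0;  a_198 = 2;  a_199 = 1;  a_200 = 3;  a_201 = 0
  a_202 = 0;  a_203 = 3;  a_204 = 1;  a_205 = 3;  a_206 = 0;  a_207 = 3
  a_208 = 0;  a_209 = 3;  a_210 = 2;  a_211 = 1;  a_212 = 0;  a_213 = 2
  a_214 = 4;  a_215 = 0;  a_216 = 2;  a_217 = 4;  a_218 = 4;  a_219 = 3
  a_220 = 0;  a_221 = 1;  a_222 = 1;  a_223 = 1;  a_224 = 2;  a_225 = 4
  a_226 = 0;  a_227 = 0;  a_228 = 1;  a_229 = 1;  a_230 = 2;  a_231 = 1
  a_232 = 3;  a_233 = 3;  a_234 = 2;  a_235 = 0;  a_236 = 0;  a_237 = 4
  a_238 = 2;  a_239 = 0;  a_240 = 1;  a_241 = 1;  a_242 = 3;  a_243 = 0
  a_244 = 2;  a_245 = 1;  a_246 = 4;  a_247 = 4;  a_248 = 4;  a_249 = 1
  a_250 = 3;  a_251 = 2;  a_252 = 4;  a_253 = 0;  a_254 = 1;  a_255 = 0
  a_256 = 0;  a_257 = 0;  a_258 = 3;  a_259 = 2;  a_260 = 2;  a_261 = 4
  a_262 = 1;  a_263 = 2;  a_264 = 2;  a_265 = 1;  a_266 = 3;  a_267 = 1
  a_268 = 4;  a_269 = 2;  a_270 = 4;  a_271 = 0;  a_272 = 4;  a_273 = 2
  a_274 = 2;  a_275 = 4;  a_276 = 4;  a_277 = 4;  a_278 = 4;  a_279 = 0
  a_280 = 4;  a_281 = 3;  a_282 = 1;  a_283 = 3;  a_284 = 2;  a_285 = 1
  a_286 = 3;  a_287 = 4;  a_288 = 1;  a_289 = 4;  a_290 = 3;  a_291 = 1
  a_292 = 1;  a_293 = 4;  a_294 = 3;  a_295 = 2;  a_296 = 0;  a_297 = 3
  a_298 = 1;  a_299 = 4;  a_300 = 4;  a_301 = 2;  a_302 = 3;  a_303 = 0
  a_304 = 1;  a_305 = 0;  a_306 = 2;  a_307 = 3;  a_308 = 1;  a_309 = 3
  a_310 = 1;  a_311 = 2;  a_312 = 4;  a_313 = 1;  a_314 = 4;  a_315 = 0
  a_316 = 4;  a_317 = 4;  a_318 = 0;  a_319 = 2;  a_320 = 0;  a_321 = 3
  a_322 = 2;  a_323 = 3;  a_324 = 3;  a_325 = 0;  a_326 = 0;  a_327 = 4
  a_328 = 0;  a_329 = 2;  a_330 = 3;  a_331 = 0;  a_332 = 4;  a_333 = 2
  a_334 = 4;  a_335 = 2;  a_336 = 2;  a_337 = 0;  a_338 = 3;  a_339 = 3
  a_340 = 2;  a_341 = 2;  a_342 = 3;  a_343 = 2;  a_344 = 3;  a_345 = 4
  a_346 = 4;  a_347 = 4;  a_348 = 2;  a_349 = 2;  a_350 = 1;  a_351 = 2
  a_352 = 2;  a_353 = 0;  a_354 = 4
a_355 = 4·4 + 3·0 + 0·2 + 3·2 = 2
a_356 = 4·2 + 3·4 + 0·0 + 3·2 = 1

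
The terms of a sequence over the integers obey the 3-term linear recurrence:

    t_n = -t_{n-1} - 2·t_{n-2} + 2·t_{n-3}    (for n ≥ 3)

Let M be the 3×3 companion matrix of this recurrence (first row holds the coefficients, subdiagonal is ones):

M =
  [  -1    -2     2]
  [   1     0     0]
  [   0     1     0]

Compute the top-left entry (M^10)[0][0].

-101

(M^10)[0][0] is the top entry after applying M 10 times to the unit state (1, 0, 0). Equivalently it is h_{12} for the auxiliary sequence (h_n) obeying the same recurrence with h_2 = 1 and h_i = 0 for 0 ≤ i < 2:
h_3 = -1·1 + -2·0 + 2·0 = -1
h_4 = -1·-1 + -2·1 + 2·0 = -1
h_5 = -1·-1 + -2·-1 + 2·1 = 5
h_6 = -1·5 + -2·-1 + 2·-1 = -5
h_7 = -1·-5 + -2·5 + 2·-1 = -7
h_8 = -1·-7 + -2·-5 + 2·5 = 27
h_9 = -1·27 + -2·-7 + 2·-5 = -23
h_10 = -1·-23 + -2·27 + 2·-7 = -45
h_11 = -1·-45 + -2·-23 + 2·27 = 145
h_12 = -1·145 + -2·-45 + 2·-23 = -101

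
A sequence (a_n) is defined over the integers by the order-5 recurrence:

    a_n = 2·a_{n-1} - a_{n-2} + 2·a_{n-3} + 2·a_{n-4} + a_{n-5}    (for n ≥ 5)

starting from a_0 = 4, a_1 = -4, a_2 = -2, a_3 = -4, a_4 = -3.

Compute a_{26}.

-195164152

a_5 = 2·-3 + -1·-4 + 2·-2 + 2·-4 + 1·4 = -10
a_6 = 2·-10 + -1·-3 + 2·-4 + 2·-2 + 1·-4 = -33
a_7 = 2·-33 + -1·-10 + 2·-3 + 2·-4 + 1·-2 = -72
a_8 = 2·-72 + -1·-33 + 2·-10 + 2·-3 + 1·-4 = -141
a_9 = 2·-141 + -1·-72 + 2·-33 + 2·-10 + 1·-3 = -299
a_10 = 2·-299 + -1·-141 + 2·-72 + 2·-33 + 1·-10 = -677
a_11 = 2·-677 + -1·-299 + 2·-141 + 2·-72 + 1·-33 = -1514
a_12 = 2·-1514 + -1·-677 + 2·-299 + 2·-141 + 1·-72 = -3303
a_13 = 2·-3303 + -1·-1514 + 2·-677 + 2·-299 + 1·-141 = -7185
a_14 = 2·-7185 + -1·-3303 + 2·-1514 + 2·-677 + 1·-299 = -15748
a_15 = 2·-15748 + -1·-7185 + 2·-3303 + 2·-1514 + 1·-677 = -34622
a_16 = 2·-34622 + -1·-15748 + 2·-7185 + 2·-3303 + 1·-1514 = -75986
a_17 = 2·-75986 + -1·-34622 + 2·-15748 + 2·-7185 + 1·-3303 = -166519
a_18 = 2·-166519 + -1·-75986 + 2·-34622 + 2·-15748 + 1·-7185 = -364977
a_19 = 2·-364977 + -1·-166519 + 2·-75986 + 2·-34622 + 1·-15748 = -800399
a_20 = 2·-800399 + -1·-364977 + 2·-166519 + 2·-75986 + 1·-34622 = -1755453
a_21 = 2·-1755453 + -1·-800399 + 2·-364977 + 2·-166519 + 1·-75986 = -3849485
a_22 = 2·-3849485 + -1·-1755453 + 2·-800399 + 2·-364977 + 1·-166519 = -8440788
a_23 = 2·-8440788 + -1·-3849485 + 2·-1755453 + 2·-800399 + 1·-364977 = -18508772
a_24 = 2·-18508772 + -1·-8440788 + 2·-3849485 + 2·-1755453 + 1·-800399 = -40587031
a_25 = 2·-40587031 + -1·-18508772 + 2·-8440788 + 2·-3849485 + 1·-1755453 = -89001289
a_26 = 2·-89001289 + -1·-40587031 + 2·-18508772 + 2·-8440788 + 1·-3849485 = -195164152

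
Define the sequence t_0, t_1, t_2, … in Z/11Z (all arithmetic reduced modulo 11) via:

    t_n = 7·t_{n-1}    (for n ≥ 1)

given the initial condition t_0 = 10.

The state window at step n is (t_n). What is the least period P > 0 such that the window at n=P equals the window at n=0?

10

n=0: window = (10)
n=1: window = (4)
n=2: window = (6)
n=3: window = (9)
n=4: window = (8)
n=5: window = (1)
n=6: window = (7)
n=7: window = (5)
n=8: window = (2)
n=9: window = (3)
n=10: window = (10)
window at n=10 equals window at n=0 → period = 10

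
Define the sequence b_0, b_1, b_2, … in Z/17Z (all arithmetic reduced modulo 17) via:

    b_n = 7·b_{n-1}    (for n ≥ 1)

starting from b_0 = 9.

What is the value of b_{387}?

b_1 = 7·9 = 12
b_2 = 7·12 = 16
b_3 = 7·16 = 10
b_4 = 7·10 = 2
b_5 = 7·2 = 14
b_6 = 7·14 = 13
b_7 = 7·13 = 6
b_8 = 7·6 = 8
b_9 = 7·8 = 5
b_10 = 7·5 = 1
b_11 = 7·1 = 7
b_12 = 7·7 = 15
b_13 = 7·15 = 3
b_14 = 7·3 = 4
b_15 = 7·4 = 11
b_16 = 7·11 = 9
(b_16) = (9) = (b_0), so the sequence has period 16.
387 ≡ 3 (mod 16), hence b_387 = b_3 = 10.

10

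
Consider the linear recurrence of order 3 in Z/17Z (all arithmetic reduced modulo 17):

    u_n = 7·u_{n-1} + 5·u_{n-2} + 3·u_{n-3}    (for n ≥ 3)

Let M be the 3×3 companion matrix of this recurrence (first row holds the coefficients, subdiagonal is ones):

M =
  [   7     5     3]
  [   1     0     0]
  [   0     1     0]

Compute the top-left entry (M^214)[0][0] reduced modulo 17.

3

(M^214)[0][0] is the top entry after applying M 214 times to the unit state (1, 0, 0). Equivalently it is h_{216} for the auxiliary sequence (h_n) obeying the same recurrence with h_2 = 1 and h_i = 0 for 0 ≤ i < 2:
h_3 = 7·1 + 5·0 + 3·0 = 7
h_4 = 7·7 + 5·1 + 3·0 = 3
h_5 = 7·3 + 5·7 + 3·1 = 8
h_6 = 7·8 + 5·3 + 3·7 = 7
h_7 = 7·7 + 5·8 + 3·3 = 13
h_8 = 7·13 + 5·7 + 3·8 = 14
Continuing the recurrence:
  h_9 = 14;  h_10 = 3;  h_11 = 14;  h_12 = 2;  h_13 = 8;  h_14 = 6
  h_15 = 3;  h_16 = 7;  h_17 = 14;  h_18 = 6;  h_19 = 14;  h_20 = 0
  h_21 = 3;  h_22 = 12;  h_23 = 14;  h_24 = 14;  h_25 = 0;  h_26 = 10
  h_27 = 10;  h_28 = 1;  h_29 = 2;  h_30 = 15;  h_31 = 16;  h_32 = 6
  h_33 = 14;  h_34 = 6;  h_35 = 11;  h_36 = 13;  h_37 = 11;  h_38 = 5
  h_39 = 10;  h_40 = 9;  h_41 = 9;  h_42 = 2;  h_43 = 1;  h_44 = 10
  h_45 = 13;  h_46 = 8;  h_47 = 15;  h_48 = 14;  h_49 = 10;  h_50 = 15
  h_51 = 10;  h_52 = 5;  h_53 = 11;  h_54 = 13;  h_55 = 8;  h_56 = 1
  h_57 = 1;  h_58 = 2;  h_59 = 5;  h_60 = 14;  h_61 = 10;  h_62 = 2
  h_63 = 4;  h_64 = 0;  h_65 = 9;  h_66 = 7;  h_67 = 9;  h_68 = 6
  h_69 = 6;  h_70 = 14;  h_71 = 10;  h_72 = 5;  h_73 = 8;  h_74 = 9
  h_75 = 16;  h_76 = 11;  h_77 = 14;  h_78 = 14;  h_79 = 14;  h_80 = 6
  h_81 = 1;  h_82 = 11;  h_83 = 15;  h_84 = 10;  h_85 = 8;  h_86 = 15
  h_87 = 5;  h_88 = 15;  h_89 = 5;  h_90 = 6;  h_91 = 10;  h_92 = 13
  h_93 = 6;  h_94 = 1;  h_95 = 8;  h_96 = 11;  h_97 = 1;  h_98 = 1
  h_99 = 11;  h_100 = 0;  h_101 = 7;  h_102 = 14;  h_103 = 14;  h_104 = 2
  h_105 = 7;  h_106 = 16;  h_107 = 0;  h_108 = 16;  h_109 = 7;  h_110 = 10
  h_111 = 0;  h_112 = 3;  h_113 = 0;  h_114 = 15;  h_115 = 12;  h_116 = 6
  h_117 = 11;  h_118 = 7;  h_119 = 3;  h_120 = 4;  h_121 = 13;  h_122 = 1
  h_123 = 16;  h_124 = 3;  h_125 = 2;  h_126 = 9;  h_127 = 14;  h_128 = 13
  h_129 = 1;  h_130 = 12;  h_131 = 9;  h_132 = 7;  h_133 = 11;  h_134 = 3
  h_135 = 12;  h_136 = 13;  h_137 = 7;  h_138 = 14;  h_139 = 2;  h_140 = 3
  h_141 = 5;  h_142 = 5;  h_143 = 1;  h_144 = 13;  h_145 = 9;  h_146 = 12
  h_147 = 15;  h_148 = 5;  h_149 = 10;  h_150 = 4;  h_151 = 8;  h_152 = 4
  h_153 = 12;  h_154 = 9;  h_155 = 16;  h_156 = 6;  h_157 = 13;  h_158 = 16
  h_159 = 8;  h_160 = 5;  h_161 = 4;  h_162 = 9;  h_163 = 13;  h_164 = 12
  h_165 = 6;  h_166 = 5;  h_167 = 16;  h_168 = 2;  h_169 = 7;  h_170 = 5
  h_171 = 8;  h_172 = 0;  h_173 = 4;  h_174 = 1;  h_175 = 10;  h_176 = 2
  h_177 = 16;  h_178 = 16;  h_179 = 11;  h_180 = 1;  h_181 = 8;  h_182 = 9
  h_183 = 4;  h_184 = 12;  h_185 = 12;  h_186 = 3;  h_187 = 15;  h_188 = 3
  h_189 = 3;  h_190 = 13;  h_191 = 13;  h_192 = 12;  h_193 = 1;  h_194 = 4
  h_195 = 1;  h_196 = 13;  h_197 = 6;  h_198 = 8;  h_199 = 6;  h_200 = 15
  h_201 = 6;  h_202 = 16;  h_203 = 0;  h_204 = 13;  h_205 = 3;  h_206 = 1
  h_207 = 10;  h_208 = 16;  h_209 = 12;  h_210 = 7;  h_211 = 4;  h_212 = 14
  h_213 = 3;  h_214 = 1
h_215 = 7·1 + 5·3 + 3·14 = 13
h_216 = 7·13 + 5·1 + 3·3 = 3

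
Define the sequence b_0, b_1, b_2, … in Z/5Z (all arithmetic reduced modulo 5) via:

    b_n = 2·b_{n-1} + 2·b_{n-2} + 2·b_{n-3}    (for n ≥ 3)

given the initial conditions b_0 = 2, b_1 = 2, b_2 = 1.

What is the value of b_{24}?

2

b_3 = 2·1 + 2·2 + 2·2 = 0
b_4 = 2·0 + 2·1 + 2·2 = 1
b_5 = 2·1 + 2·0 + 2·1 = 4
b_6 = 2·4 + 2·1 + 2·0 = 0
b_7 = 2·0 + 2·4 + 2·1 = 0
b_8 = 2·0 + 2·0 + 2·4 = 3
b_9 = 2·3 + 2·0 + 2·0 = 1
b_10 = 2·1 + 2·3 + 2·0 = 3
b_11 = 2·3 + 2·1 + 2·3 = 4
b_12 = 2·4 + 2·3 + 2·1 = 1
b_13 = 2·1 + 2·4 + 2·3 = 1
b_14 = 2·1 + 2·1 + 2·4 = 2
b_15 = 2·2 + 2·1 + 2·1 = 3
b_16 = 2·3 + 2·2 + 2·1 = 2
b_17 = 2·2 + 2·3 + 2·2 = 4
b_18 = 2·4 + 2·2 + 2·3 = 3
b_19 = 2·3 + 2·4 + 2·2 = 3
b_20 = 2·3 + 2·3 + 2·4 = 0
b_21 = 2·0 + 2·3 + 2·3 = 2
b_22 = 2·2 + 2·0 + 2·3 = 0
b_23 = 2·0 + 2·2 + 2·0 = 4
b_24 = 2·4 + 2·0 + 2·2 = 2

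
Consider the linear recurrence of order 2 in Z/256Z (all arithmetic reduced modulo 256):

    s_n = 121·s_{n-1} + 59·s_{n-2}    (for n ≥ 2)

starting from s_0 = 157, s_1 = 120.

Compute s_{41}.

s_2 = 121·120 + 59·157 = 231
s_3 = 121·231 + 59·120 = 215
s_4 = 121·215 + 59·231 = 220
s_5 = 121·220 + 59·215 = 137
s_6 = 121·137 + 59·220 = 117
s_7 = 121·117 + 59·137 = 224
s_8 = 121·224 + 59·117 = 215
s_9 = 121·215 + 59·224 = 63
s_10 = 121·63 + 59·215 = 84
s_11 = 121·84 + 59·63 = 57
s_12 = 121·57 + 59·84 = 77
s_13 = 121·77 + 59·57 = 136
s_14 = 121·136 + 59·77 = 7
s_15 = 121·7 + 59·136 = 167
s_16 = 121·167 + 59·7 = 140
s_17 = 121·140 + 59·167 = 169
s_18 = 121·169 + 59·140 = 37
s_19 = 121·37 + 59·169 = 112
s_20 = 121·112 + 59·37 = 119
s_21 = 121·119 + 59·112 = 15
s_22 = 121·15 + 59·119 = 132
s_23 = 121·132 + 59·15 = 217
s_24 = 121·217 + 59·132 = 253
s_25 = 121·253 + 59·217 = 152
s_26 = 121·152 + 59·253 = 39
s_27 = 121·39 + 59·152 = 119
s_28 = 121·119 + 59·39 = 60
s_29 = 121·60 + 59·119 = 201
s_30 = 121·201 + 59·60 = 213
s_31 = 121·213 + 59·201 = 0
s_32 = 121·0 + 59·213 = 23
s_33 = 121·23 + 59·0 = 223
s_34 = 121·223 + 59·23 = 180
s_35 = 121·180 + 59·223 = 121
s_36 = 121·121 + 59·180 = 173
s_37 = 121·173 + 59·121 = 168
s_38 = 121·168 + 59·173 = 71
s_39 = 121·71 + 59·168 = 71
s_40 = 121·71 + 59·71 = 236
s_41 = 121·236 + 59·71 = 233

233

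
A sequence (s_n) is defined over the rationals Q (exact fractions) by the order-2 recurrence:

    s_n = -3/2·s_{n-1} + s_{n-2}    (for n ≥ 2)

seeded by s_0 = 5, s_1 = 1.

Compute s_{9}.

s_2 = -3/2·1 + 1·5 = 7/2
s_3 = -3/2·7/2 + 1·1 = -17/4
s_4 = -3/2·-17/4 + 1·7/2 = 79/8
s_5 = -3/2·79/8 + 1·-17/4 = -305/16
s_6 = -3/2·-305/16 + 1·79/8 = 1231/32
s_7 = -3/2·1231/32 + 1·-305/16 = -4913/64
s_8 = -3/2·-4913/64 + 1·1231/32 = 19663/128
s_9 = -3/2·19663/128 + 1·-4913/64 = -78641/256

-78641/256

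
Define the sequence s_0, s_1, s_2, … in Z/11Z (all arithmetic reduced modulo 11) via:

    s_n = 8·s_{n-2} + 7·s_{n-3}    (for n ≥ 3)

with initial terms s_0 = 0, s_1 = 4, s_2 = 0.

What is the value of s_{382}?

s_3 = 0·0 + 8·4 + 7·0 = 10
s_4 = 0·10 + 8·0 + 7·4 = 6
s_5 = 0·6 + 8·10 + 7·0 = 3
s_6 = 0·3 + 8·6 + 7·10 = 8
s_7 = 0·8 + 8·3 + 7·6 = 0
s_8 = 0·0 + 8·8 + 7·3 = 8
s_9 = 0·8 + 8·0 + 7·8 = 1
s_10 = 0·1 + 8·8 + 7·0 = 9
s_11 = 0·9 + 8·1 + 7·8 = 9
s_12 = 0·9 + 8·9 + 7·1 = 2
s_13 = 0·2 + 8·9 + 7·9 = 3
s_14 = 0·3 + 8·2 + 7·9 = 2
s_15 = 0·2 + 8·3 + 7·2 = 5
s_16 = 0·5 + 8·2 + 7·3 = 4
s_17 = 0·4 + 8·5 + 7·2 = 10
s_18 = 0·10 + 8·4 + 7·5 = 1
s_19 = 0·1 + 8·10 + 7·4 = 9
s_20 = 0·9 + 8·1 + 7·10 = 1
s_21 = 0·1 + 8·9 + 7·1 = 2
s_22 = 0·2 + 8·1 + 7·9 = 5
s_23 = 0·5 + 8·2 + 7·1 = 1
s_24 = 0·1 + 8·5 + 7·2 = 10
s_25 = 0·10 + 8·1 + 7·5 = 10
s_26 = 0·10 + 8·10 + 7·1 = 10
s_27 = 0·10 + 8·10 + 7·10 = 7
s_28 = 0·7 + 8·10 + 7·10 = 7
s_29 = 0·7 + 8·7 + 7·10 = 5
s_30 = 0·5 + 8·7 + 7·7 = 6
s_31 = 0·6 + 8·5 + 7·7 = 1
s_32 = 0·1 + 8·6 + 7·5 = 6
s_33 = 0·6 + 8·1 + 7·6 = 6
s_34 = 0·6 + 8·6 + 7·1 = 0
s_35 = 0·0 + 8·6 + 7·6 = 2
s_36 = 0·2 + 8·0 + 7·6 = 9
s_37 = 0·9 + 8·2 + 7·0 = 5
s_38 = 0·5 + 8·9 + 7·2 = 9
s_39 = 0·9 + 8·5 + 7·9 = 4
s_40 = 0·4 + 8·9 + 7·5 = 8
s_41 = 0·8 + 8·4 + 7·9 = 7
s_42 = 0·7 + 8·8 + 7·4 = 4
s_43 = 0·4 + 8·7 + 7·8 = 2
s_44 = 0·2 + 8·4 + 7·7 = 4
s_45 = 0·4 + 8·2 + 7·4 = 0
s_46 = 0·0 + 8·4 + 7·2 = 2
s_47 = 0·2 + 8·0 + 7·4 = 6
s_48 = 0·6 + 8·2 + 7·0 = 5
s_49 = 0·5 + 8·6 + 7·2 = 7
s_50 = 0·7 + 8·5 + 7·6 = 5
s_51 = 0·5 + 8·7 + 7·5 = 3
s_52 = 0·3 + 8·5 + 7·7 = 1
s_53 = 0·1 + 8·3 + 7·5 = 4
s_54 = 0·4 + 8·1 + 7·3 = 7
s_55 = 0·7 + 8·4 + 7·1 = 6
s_56 = 0·6 + 8·7 + 7·4 = 7
s_57 = 0·7 + 8·6 + 7·7 = 9
s_58 = 0·9 + 8·7 + 7·6 = 10
s_59 = 0·10 + 8·9 + 7·7 = 0
s_60 = 0·0 + 8·10 + 7·9 = 0
s_61 = 0·0 + 8·0 + 7·10 = 4
s_62 = 0·4 + 8·0 + 7·0 = 0
(s_60, s_61, s_62) = (0, 4, 0) = (s_0, s_1, s_2), so the sequence has period 60.
382 ≡ 22 (mod 60), hence s_382 = s_22 = 5.

5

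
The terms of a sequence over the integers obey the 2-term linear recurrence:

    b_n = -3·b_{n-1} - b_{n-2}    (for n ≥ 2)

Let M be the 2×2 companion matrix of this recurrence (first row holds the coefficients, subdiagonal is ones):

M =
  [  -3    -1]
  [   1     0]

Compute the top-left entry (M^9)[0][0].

(M^9)[0][0] is the top entry after applying M 9 times to the unit state (1, 0). Equivalently it is h_{10} for the auxiliary sequence (h_n) obeying the same recurrence with h_1 = 1 and h_i = 0 for 0 ≤ i < 1:
h_2 = -3·1 + -1·0 = -3
h_3 = -3·-3 + -1·1 = 8
h_4 = -3·8 + -1·-3 = -21
h_5 = -3·-21 + -1·8 = 55
h_6 = -3·55 + -1·-21 = -144
h_7 = -3·-144 + -1·55 = 377
h_8 = -3·377 + -1·-144 = -987
h_9 = -3·-987 + -1·377 = 2584
h_10 = -3·2584 + -1·-987 = -6765

-6765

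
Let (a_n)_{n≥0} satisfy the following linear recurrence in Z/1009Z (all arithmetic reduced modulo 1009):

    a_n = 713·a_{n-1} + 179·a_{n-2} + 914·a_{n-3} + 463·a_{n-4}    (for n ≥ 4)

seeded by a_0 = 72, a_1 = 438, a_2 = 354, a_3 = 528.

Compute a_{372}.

13

a_4 = 713·528 + 179·354 + 914·438 + 463·72 = 713
a_5 = 713·713 + 179·528 + 914·354 + 463·438 = 160
a_6 = 713·160 + 179·713 + 914·528 + 463·354 = 281
a_7 = 713·281 + 179·160 + 914·713 + 463·528 = 104
a_8 = 713·104 + 179·281 + 914·160 + 463·713 = 455
a_9 = 713·455 + 179·104 + 914·281 + 463·160 = 942
Continuing the recurrence:
  a_10 = 529;  a_11 = 817;  a_12 = 268;  a_13 = 774;  a_14 = 306;  a_15 = 208
  a_16 = 373;  a_17 = 839;  a_18 = 881;  a_19 = 724;  a_20 = 65;  a_21 = 419
  a_22 = 718;  a_23 = 809;  a_24 = 428;  a_25 = 632;  a_26 = 832;  a_27 = 981
  a_28 = 712;  a_29 = 839;  a_30 = 604;  a_31 = 774;  a_32 = 820;  a_33 = 887
  a_34 = 549;  a_35 = 265;  a_36 = 418;  a_37 = 722;  a_38 = 321;  a_39 = 163
  a_40 = 967;  a_41 = 322;  a_42 = 38;  a_43 = 733;  a_44 = 120;  a_45 = 12
  a_46 = 193;  a_47 = 569;  a_48 = 254;  a_49 = 771;  a_50 = 877;  a_51 = 690
  a_52 = 127;  a_53 = 372;  a_54 = 872;  a_55 = 855;  a_56 = 126;  a_57 = 318
  a_58 = 705;  a_59 = 67;  a_60 = 294;  a_61 = 183;  a_62 = 673;  a_63 = 98
  a_64 = 324;  a_65 = 954;  a_66 = 208;  a_67 = 694;  a_68 = 162;  a_69 = 779
  a_70 = 318;  a_71 = 113;  a_72 = 259;  a_73 = 591;  a_74 = 861;  a_75 = 736
  a_76 = 35;  a_77 = 432;  a_78 = 271;  a_79 = 576;  a_80 = 492;  a_81 = 573
  a_82 = 312;  a_83 = 111;  a_84 = 607;  a_85 = 181;  a_86 = 305;  a_87 = 423
  a_88 = 514;  a_89 = 599;  a_90 = 597;  a_91 = 844;  a_92 = 783;  a_93 = 688
  a_94 = 561;  a_95 = 44;  a_96 = 135;  a_97 = 86;  a_98 = 4;  a_99 = 568
  a_100 = 940;  a_101 = 94;  a_102 = 545;  a_103 = 938;  a_104 = 1;  a_105 = 940
  a_106 = 190;  a_107 = 350;  a_108 = 995;  a_109 = 653;  a_110 = 186;  a_111 = 204
  a_112 = 248;  a_113 = 572;  a_114 = 340;  a_115 = 1001;  a_116 = 614;  a_117 = 928
  a_118 = 461;  a_119 = 919;  a_120 = 563;  a_121 = 302;  a_122 = 299;  a_123 = 560
  a_124 = 678;  a_125 = 883;  a_126 = 726;  a_127 = 807;  a_128 = 31;  a_129 = 906
  a_130 = 882;  a_131 = 377;  a_132 = 803;  a_133 = 7;  a_134 = 635;  a_135 = 351
  a_136 = 500;  a_137 = 14;  a_138 = 938;  a_139 = 302;  a_140 = 935;  a_141 = 397
  a_142 = 398;  a_143 = 220;  a_144 = 739;  a_145 = 943;  a_146 = 383;  a_147 = 310
  a_148 = 326;  a_149 = 14;  a_150 = 289;  a_151 = 261;  a_152 = 985;  a_153 = 562
  a_154 = 922;  a_155 = 250;  a_156 = 302;  a_157 = 840;  a_158 = 700;  a_159 = 959
  a_160 = 344;  a_161 = 765;  a_162 = 528;  a_163 = 492;  a_164 = 162;  a_165 = 82
  a_166 = 650;  a_167 = 378;  a_168 = 39;  a_169 = 46;  a_170 = 101;  a_171 = 315
  a_172 = 75;  a_173 = 483;  a_174 = 303;  a_175 = 283;  a_176 = 678;  a_177 = 417
  a_178 = 344;  a_179 = 87;  a_180 = 360;  a_181 = 792;  a_182 = 186;  a_183 = 974
  a_184 = 897;  a_185 = 565;  a_186 = 28;  a_187 = 508;  a_188 = 354;  a_189 = 905
  a_190 = 332;  a_191 = 939;  a_192 = 671;  a_193 = 763;  a_194 = 141;  a_195 = 704
  a_196 = 557;  a_197 = 336;  a_198 = 668;  a_199 = 247;  a_200 = 1;  a_201 = 819
  a_202 = 187;  a_203 = 688;  a_204 = 697;  a_205 = 797;  a_206 = 882;  a_207 = 732
  a_208 = 528;  a_209 = 648;  a_210 = 379;  a_211 = 963;  a_212 = 3;  a_213 = 629
  a_214 = 254;  a_215 = 689;  a_216 = 91;  a_217 = 252;  a_218 = 907;  a_219 = 224
  a_220 = 225;  a_221 = 980;  a_222 = 533;  a_223 = 98;  a_224 = 790;  a_225 = 142
  a_226 = 850;  a_227 = 428;  a_228 = 376;  a_229 = 762;  a_230 = 914;  a_231 = 46
  a_232 = 447;  a_233 = 638;  a_234 = 214;  a_235 = 430;  a_236 = 873;  a_237 = 798
  a_238 = 489;  a_239 = 236;  a_240 = 986;  a_241 = 759;  a_242 = 431;  a_243 = 676
  a_244 = 135;  a_245 = 24;  a_246 = 35;  a_247 = 480;  a_248 = 85;  a_249 = 944
  a_250 = 15;  a_251 = 326;  a_252 = 151;  a_253 = 300;  a_254 = 978;  a_255 = 696
  a_256 = 369;  a_257 = 810;  a_258 = 86;  a_259 = 100;  a_260 = 989;  a_261 = 197
  a_262 = 714;  a_263 = 262;  a_264 = 81;  a_265 = 898;  a_266 = 906;  a_267 = 123
  a_268 = 266;  a_269 = 555;  a_270 = 535;  a_271 = 916;  a_272 = 1007;  a_273 = 393
  a_274 = 612;  a_275 = 703;  a_276 = 423;  a_277 = 341;  a_278 = 651;  a_279 = 279
  a_280 = 644;  a_281 = 760;  a_282 = 757;  a_283 = 145;  a_284 = 720;  a_285 = 981
  a_286 = 663;  a_287 = 284;  a_288 = 330;  a_289 = 305;  a_290 = 565;  a_291 = 614
  a_292 = 828;  a_293 = 790;  a_294 = 593;  a_295 = 983;  a_296 = 395;  a_297 = 187
  a_298 = 781;  a_299 = 948;  a_300 = 95;  a_301 = 590;  a_302 = 900;  a_303 = 715
  a_304 = 962;  a_305 = 633;  a_306 = 635;  a_307 = 535;  a_308 = 543;  a_309 = 297
  a_310 = 215;  a_311 = 996;  a_312 = 160;  a_313 = 805;  a_314 = 112;  a_315 = 932
  a_316 = 85;  a_317 = 252;  a_318 = 803;  a_319 = 809;  a_320 = 408;  a_321 = 867
  a_322 = 344;  a_323 = 711;  a_324 = 37;  a_325 = 738;  a_326 = 982;  a_327 = 623
  a_328 = 949;  a_329 = 315;  a_330 = 909;  a_331 = 750;  a_332 = 50;  a_333 = 347
  a_334 = 578;  a_335 = 446;  a_336 = 982;  a_337 = 858;  a_338 = 749;  a_339 = 690
  a_340 = 287;  a_341 = 408;  a_342 = 961;  a_343 = 61;  a_344 = 879;  a_345 = 703
  a_346 = 945;  a_347 = 727;  a_348 = 536;  a_349 = 346;  a_350 = 776;  a_351 = 875
  a_352 = 356;  a_353 = 503;  a_354 = 298;  a_355 = 813;  a_356 = 367;  a_357 = 323
  a_358 = 554;  a_359 = 290;  a_360 = 203;  a_361 = 958;  a_362 = 892;  a_363 = 237
  a_364 = 676;  a_365 = 350;  a_366 = 249;  a_367 = 151;  a_368 = 120;  a_369 = 752
  a_370 = 730
a_371 = 713·730 + 179·752 + 914·120 + 463·151 = 248
a_372 = 713·248 + 179·730 + 914·752 + 463·120 = 13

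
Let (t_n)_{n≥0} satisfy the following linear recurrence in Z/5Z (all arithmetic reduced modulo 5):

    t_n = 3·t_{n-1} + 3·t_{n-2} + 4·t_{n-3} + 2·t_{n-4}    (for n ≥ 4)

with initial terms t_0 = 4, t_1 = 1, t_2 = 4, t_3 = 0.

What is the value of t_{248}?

1

t_4 = 3·0 + 3·4 + 4·1 + 2·4 = 4
t_5 = 3·4 + 3·0 + 4·4 + 2·1 = 0
t_6 = 3·0 + 3·4 + 4·0 + 2·4 = 0
t_7 = 3·0 + 3·0 + 4·4 + 2·0 = 1
t_8 = 3·1 + 3·0 + 4·0 + 2·4 = 1
t_9 = 3·1 + 3·1 + 4·0 + 2·0 = 1
t_10 = 3·1 + 3·1 + 4·1 + 2·0 = 0
t_11 = 3·0 + 3·1 + 4·1 + 2·1 = 4
t_12 = 3·4 + 3·0 + 4·1 + 2·1 = 3
t_13 = 3·3 + 3·4 + 4·0 + 2·1 = 3
t_14 = 3·3 + 3·3 + 4·4 + 2·0 = 4
t_15 = 3·4 + 3·3 + 4·3 + 2·4 = 1
t_16 = 3·1 + 3·4 + 4·3 + 2·3 = 3
t_17 = 3·3 + 3·1 + 4·4 + 2·3 = 4
t_18 = 3·4 + 3·3 + 4·1 + 2·4 = 3
t_19 = 3·3 + 3·4 + 4·3 + 2·1 = 0
t_20 = 3·0 + 3·3 + 4·4 + 2·3 = 1
t_21 = 3·1 + 3·0 + 4·3 + 2·4 = 3
t_22 = 3·3 + 3·1 + 4·0 + 2·3 = 3
t_23 = 3·3 + 3·3 + 4·1 + 2·0 = 2
t_24 = 3·2 + 3·3 + 4·3 + 2·1 = 4
t_25 = 3·4 + 3·2 + 4·3 + 2·3 = 1
t_26 = 3·1 + 3·4 + 4·2 + 2·3 = 4
t_27 = 3·4 + 3·1 + 4·4 + 2·2 = 0
(t_24, t_25, t_26, t_27) = (4, 1, 4, 0) = (t_0, t_1, t_2, t_3), so the sequence has period 24.
248 ≡ 8 (mod 24), hence t_248 = t_8 = 1.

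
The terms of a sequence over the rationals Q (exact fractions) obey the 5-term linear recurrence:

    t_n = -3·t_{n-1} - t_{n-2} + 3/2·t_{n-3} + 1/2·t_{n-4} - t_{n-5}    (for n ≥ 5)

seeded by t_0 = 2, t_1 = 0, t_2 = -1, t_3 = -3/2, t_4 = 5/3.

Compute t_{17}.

-11315797/48

t_5 = -3·5/3 + -1·-3/2 + 3/2·-1 + 1/2·0 + -1·2 = -7
t_6 = -3·-7 + -1·5/3 + 3/2·-3/2 + 1/2·-1 + -1·0 = 199/12
t_7 = -3·199/12 + -1·-7 + 3/2·5/3 + 1/2·-3/2 + -1·-1 = -40
t_8 = -3·-40 + -1·199/12 + 3/2·-7 + 1/2·5/3 + -1·-3/2 = 381/4
t_9 = -3·381/4 + -1·-40 + 3/2·199/12 + 1/2·-7 + -1·5/3 = -5425/24
t_10 = -3·-5425/24 + -1·381/4 + 3/2·-40 + 1/2·199/12 + -1·-7 = 3229/6
t_11 = -3·3229/6 + -1·-5425/24 + 3/2·381/4 + 1/2·-40 + -1·199/12 = -7693/6
t_12 = -3·-7693/6 + -1·3229/6 + 3/2·-5425/24 + 1/2·381/4 + -1·-40 = 146731/48
t_13 = -3·146731/48 + -1·-7693/6 + 3/2·3229/6 + 1/2·-5425/24 + -1·381/4 = -174949/24
t_14 = -3·-174949/24 + -1·146731/48 + 3/2·-7693/6 + 1/2·3229/6 + -1·-5425/24 = 834413/48
t_15 = -3·834413/48 + -1·-174949/24 + 3/2·146731/48 + 1/2·-7693/6 + -1·3229/6 = -3979697/96
t_16 = -3·-3979697/96 + -1·834413/48 + 3/2·-174949/24 + 1/2·146731/48 + -1·-7693/6 = 4745195/48
t_17 = -3·4745195/48 + -1·-3979697/96 + 3/2·834413/48 + 1/2·-174949/24 + -1·146731/48 = -11315797/48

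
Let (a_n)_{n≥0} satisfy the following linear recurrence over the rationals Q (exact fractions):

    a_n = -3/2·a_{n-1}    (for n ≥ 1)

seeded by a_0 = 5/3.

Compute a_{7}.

a_1 = -3/2·5/3 = -5/2
a_2 = -3/2·-5/2 = 15/4
a_3 = -3/2·15/4 = -45/8
a_4 = -3/2·-45/8 = 135/16
a_5 = -3/2·135/16 = -405/32
a_6 = -3/2·-405/32 = 1215/64
a_7 = -3/2·1215/64 = -3645/128

-3645/128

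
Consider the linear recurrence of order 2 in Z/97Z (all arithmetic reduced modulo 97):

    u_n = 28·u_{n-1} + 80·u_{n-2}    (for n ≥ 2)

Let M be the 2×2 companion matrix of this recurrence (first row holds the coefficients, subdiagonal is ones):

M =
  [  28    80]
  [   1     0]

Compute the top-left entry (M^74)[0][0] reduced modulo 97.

(M^74)[0][0] is the top entry after applying M 74 times to the unit state (1, 0). Equivalently it is h_{75} for the auxiliary sequence (h_n) obeying the same recurrence with h_1 = 1 and h_i = 0 for 0 ≤ i < 1:
h_2 = 28·1 + 80·0 = 28
h_3 = 28·28 + 80·1 = 88
h_4 = 28·88 + 80·28 = 48
h_5 = 28·48 + 80·88 = 42
h_6 = 28·42 + 80·48 = 69
h_7 = 28·69 + 80·42 = 54
h_8 = 28·54 + 80·69 = 48
h_9 = 28·48 + 80·54 = 38
h_10 = 28·38 + 80·48 = 54
h_11 = 28·54 + 80·38 = 90
h_12 = 28·90 + 80·54 = 50
h_13 = 28·50 + 80·90 = 64
h_14 = 28·64 + 80·50 = 69
h_15 = 28·69 + 80·64 = 68
h_16 = 28·68 + 80·69 = 52
h_17 = 28·52 + 80·68 = 9
h_18 = 28·9 + 80·52 = 47
h_19 = 28·47 + 80·9 = 96
h_20 = 28·96 + 80·47 = 46
h_21 = 28·46 + 80·96 = 44
h_22 = 28·44 + 80·46 = 62
h_23 = 28·62 + 80·44 = 18
h_24 = 28·18 + 80·62 = 32
h_25 = 28·32 + 80·18 = 8
h_26 = 28·8 + 80·32 = 68
h_27 = 28·68 + 80·8 = 22
h_28 = 28·22 + 80·68 = 42
h_29 = 28·42 + 80·22 = 26
h_30 = 28·26 + 80·42 = 14
h_31 = 28·14 + 80·26 = 47
h_32 = 28·47 + 80·14 = 11
h_33 = 28·11 + 80·47 = 91
h_34 = 28·91 + 80·11 = 33
h_35 = 28·33 + 80·91 = 56
h_36 = 28·56 + 80·33 = 37
h_37 = 28·37 + 80·56 = 84
h_38 = 28·84 + 80·37 = 74
h_39 = 28·74 + 80·84 = 62
h_40 = 28·62 + 80·74 = 90
h_41 = 28·90 + 80·62 = 11
h_42 = 28·11 + 80·90 = 39
h_43 = 28·39 + 80·11 = 32
h_44 = 28·32 + 80·39 = 39
h_45 = 28·39 + 80·32 = 63
h_46 = 28·63 + 80·39 = 34
h_47 = 28·34 + 80·63 = 75
h_48 = 28·75 + 80·34 = 67
h_49 = 28·67 + 80·75 = 19
h_50 = 28·19 + 80·67 = 72
h_51 = 28·72 + 80·19 = 44
h_52 = 28·44 + 80·72 = 8
h_53 = 28·8 + 80·44 = 58
h_54 = 28·58 + 80·8 = 33
h_55 = 28·33 + 80·58 = 35
h_56 = 28·35 + 80·33 = 31
h_57 = 28·31 + 80·35 = 79
h_58 = 28·79 + 80·31 = 36
h_59 = 28·36 + 80·79 = 53
h_60 = 28·53 + 80·36 = 96
h_61 = 28·96 + 80·53 = 41
h_62 = 28·41 + 80·96 = 1
h_63 = 28·1 + 80·41 = 10
h_64 = 28·10 + 80·1 = 69
h_65 = 28·69 + 80·10 = 16
h_66 = 28·16 + 80·69 = 51
h_67 = 28·51 + 80·16 = 89
h_68 = 28·89 + 80·51 = 73
h_69 = 28·73 + 80·89 = 46
h_70 = 28·46 + 80·73 = 47
h_71 = 28·47 + 80·46 = 49
h_72 = 28·49 + 80·47 = 88
h_73 = 28·88 + 80·49 = 79
h_74 = 28·79 + 80·88 = 37
h_75 = 28·37 + 80·79 = 81

81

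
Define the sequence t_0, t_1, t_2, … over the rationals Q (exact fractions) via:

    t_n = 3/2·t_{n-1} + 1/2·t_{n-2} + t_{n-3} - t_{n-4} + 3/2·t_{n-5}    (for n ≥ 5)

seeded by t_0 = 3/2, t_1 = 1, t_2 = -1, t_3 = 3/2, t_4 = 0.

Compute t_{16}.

6785177/2048

t_5 = 3/2·0 + 1/2·3/2 + 1·-1 + -1·1 + 3/2·3/2 = 1
t_6 = 3/2·1 + 1/2·0 + 1·3/2 + -1·-1 + 3/2·1 = 11/2
t_7 = 3/2·11/2 + 1/2·1 + 1·0 + -1·3/2 + 3/2·-1 = 23/4
t_8 = 3/2·23/4 + 1/2·11/2 + 1·1 + -1·0 + 3/2·3/2 = 117/8
t_9 = 3/2·117/8 + 1/2·23/4 + 1·11/2 + -1·1 + 3/2·0 = 469/16
t_10 = 3/2·469/16 + 1/2·117/8 + 1·23/4 + -1·11/2 + 3/2·1 = 1697/32
t_11 = 3/2·1697/32 + 1/2·469/16 + 1·117/8 + -1·23/4 + 3/2·11/2 = 7125/64
t_12 = 3/2·7125/64 + 1/2·1697/32 + 1·469/16 + -1·117/8 + 3/2·23/4 = 27753/128
t_13 = 3/2·27753/128 + 1/2·7125/64 + 1·1697/32 + -1·469/16 + 3/2·117/8 = 109197/256
t_14 = 3/2·109197/256 + 1/2·27753/128 + 1·7125/64 + -1·1697/32 + 3/2·469/16 = 435457/512
t_15 = 3/2·435457/512 + 1/2·109197/256 + 1·27753/128 + -1·7125/64 + 3/2·1697/32 = 1714245/1024
t_16 = 3/2·1714245/1024 + 1/2·435457/512 + 1·109197/256 + -1·27753/128 + 3/2·7125/64 = 6785177/2048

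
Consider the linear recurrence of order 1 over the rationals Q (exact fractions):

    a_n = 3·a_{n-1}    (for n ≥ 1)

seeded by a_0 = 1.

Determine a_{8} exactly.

6561

a_1 = 3·1 = 3
a_2 = 3·3 = 9
a_3 = 3·9 = 27
a_4 = 3·27 = 81
a_5 = 3·81 = 243
a_6 = 3·243 = 729
a_7 = 3·729 = 2187
a_8 = 3·2187 = 6561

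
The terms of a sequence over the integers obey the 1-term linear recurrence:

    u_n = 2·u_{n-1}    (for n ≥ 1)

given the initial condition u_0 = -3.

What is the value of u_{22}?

-12582912

u_1 = 2·-3 = -6
u_2 = 2·-6 = -12
u_3 = 2·-12 = -24
u_4 = 2·-24 = -48
u_5 = 2·-48 = -96
u_6 = 2·-96 = -192
u_7 = 2·-192 = -384
u_8 = 2·-384 = -768
u_9 = 2·-768 = -1536
u_10 = 2·-1536 = -3072
u_11 = 2·-3072 = -6144
u_12 = 2·-6144 = -12288
u_13 = 2·-12288 = -24576
u_14 = 2·-24576 = -49152
u_15 = 2·-49152 = -98304
u_16 = 2·-98304 = -196608
u_17 = 2·-196608 = -393216
u_18 = 2·-393216 = -786432
u_19 = 2·-786432 = -1572864
u_20 = 2·-1572864 = -3145728
u_21 = 2·-3145728 = -6291456
u_22 = 2·-6291456 = -12582912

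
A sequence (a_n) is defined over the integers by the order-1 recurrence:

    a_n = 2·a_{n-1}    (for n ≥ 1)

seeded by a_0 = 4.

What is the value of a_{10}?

4096

a_1 = 2·4 = 8
a_2 = 2·8 = 16
a_3 = 2·16 = 32
a_4 = 2·32 = 64
a_5 = 2·64 = 128
a_6 = 2·128 = 256
a_7 = 2·256 = 512
a_8 = 2·512 = 1024
a_9 = 2·1024 = 2048
a_10 = 2·2048 = 4096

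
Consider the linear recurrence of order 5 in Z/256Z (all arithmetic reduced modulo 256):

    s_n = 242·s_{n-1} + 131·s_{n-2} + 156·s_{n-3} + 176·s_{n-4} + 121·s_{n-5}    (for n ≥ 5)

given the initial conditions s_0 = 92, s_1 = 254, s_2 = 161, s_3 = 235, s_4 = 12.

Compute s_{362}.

87

s_5 = 242·12 + 131·235 + 156·161 + 176·254 + 121·92 = 209
s_6 = 242·209 + 131·12 + 156·235 + 176·161 + 121·254 = 168
s_7 = 242·168 + 131·209 + 156·12 + 176·235 + 121·161 = 188
s_8 = 242·188 + 131·168 + 156·209 + 176·12 + 121·235 = 95
s_9 = 242·95 + 131·188 + 156·168 + 176·209 + 121·12 = 190
s_10 = 242·190 + 131·95 + 156·188 + 176·168 + 121·209 = 18
Continuing the recurrence:
  s_11 = 202;  s_12 = 30;  s_13 = 57;  s_14 = 130;  s_15 = 185;  s_16 = 62
  s_17 = 221;  s_18 = 177;  s_19 = 211;  s_20 = 198;  s_21 = 63;  s_22 = 153
  s_23 = 64;  s_24 = 10;  s_25 = 86;  s_26 = 97;  s_27 = 29;  s_28 = 149
  s_29 = 167;  s_30 = 31;  s_31 = 88;  s_32 = 246;  s_33 = 181;  s_34 = 219
  s_35 = 180;  s_36 = 61;  s_37 = 240;  s_38 = 228;  s_39 = 199;  s_40 = 14
  s_41 = 214;  s_42 = 234;  s_43 = 210;  s_44 = 89;  s_45 = 238;  s_46 = 133
  s_47 = 186;  s_48 = 93;  s_49 = 213;  s_50 = 55;  s_51 = 102;  s_52 = 55
  s_53 = 25;  s_54 = 108;  s_55 = 134;  s_56 = 50;  s_57 = 213;  s_58 = 169
  s_59 = 101;  s_60 = 119;  s_61 = 59;  s_62 = 20;  s_63 = 238;  s_64 = 185
  s_65 = 171;  s_66 = 252;  s_67 = 137;  s_68 = 88;  s_69 = 220;  s_70 = 143
  s_71 = 174;  s_72 = 250;  s_73 = 90;  s_74 = 86;  s_75 = 233;  s_76 = 58
  s_77 = 129;  s_78 = 70;  s_79 = 93;  s_80 = 89;  s_81 = 123;  s_82 = 150
  s_83 = 255;  s_84 = 233;  s_85 = 200;  s_86 = 242;  s_87 = 78;  s_88 = 41
  s_89 = 197;  s_90 = 165;  s_91 = 199;  s_92 = 167;  s_93 = 16;  s_94 = 102
  s_95 = 45;  s_96 = 91;  s_97 = 36;  s_98 = 181;  s_99 = 32;  s_100 = 164
  s_101 = 119;  s_102 = 94;  s_103 = 62;  s_104 = 26;  s_105 = 234;  s_106 = 41
  s_107 = 102;  s_108 = 45;  s_109 = 226;  s_110 = 157;  s_111 = 253;  s_112 = 95
  s_113 = 150;  s_114 = 87;  s_115 = 9;  s_116 = 84;  s_117 = 14;  s_118 = 106
  s_119 = 221;  s_120 = 177;  s_121 = 85;  s_122 = 23;  s_123 = 35;  s_124 = 204
  s_125 = 222;  s_126 = 145;  s_127 = 235;  s_128 = 108;  s_129 = 193;  s_130 = 136
  s_131 = 60;  s_132 = 63;  s_133 = 222;  s_134 = 98;  s_135 = 42;  s_136 = 206
  s_137 = 89;  s_138 = 114;  s_139 = 9;  s_140 = 142;  s_141 = 221;  s_142 = 129
  s_143 = 163;  s_144 = 166;  s_145 = 255;  s_146 = 121;  s_147 = 16;  s_148 = 154
  s_149 = 70;  s_150 = 113;  s_151 = 173;  s_152 = 117;  s_153 = 231;  s_154 = 111
  s_155 = 200;  s_156 = 214;  s_157 = 101;  s_158 = 91;  s_159 = 20;  s_160 = 173
  s_161 = 208;  s_162 = 164;  s_163 = 167;  s_164 = 238;  s_165 = 38;  s_166 = 138
  s_167 = 66;  s_168 = 185;  s_169 = 94;  s_170 = 149;  s_171 = 74;  s_172 = 221
  s_173 = 165;  s_174 = 7;  s_175 = 6;  s_176 = 183;  s_177 = 57;  s_178 = 252
  s_179 = 86;  s_180 = 162;  s_181 = 101;  s_182 = 249;  s_183 = 5;  s_184 = 183
  s_185 = 75;  s_186 = 132;  s_187 = 206;  s_188 = 41;  s_189 = 171;  s_190 = 92
  s_191 = 121;  s_192 = 56;  s_193 = 220;  s_194 = 111;  s_195 = 78;  s_196 = 74
  s_197 = 58;  s_198 = 134;  s_199 = 137;  s_200 = 42;  s_201 = 81;  s_202 = 22
  s_203 = 93;  s_204 = 41;  s_205 = 75;  s_206 = 246;  s_207 = 63;  s_208 = 73
  s_209 = 24;  s_210 = 2;  s_211 = 62;  s_212 = 57;  s_213 = 213;  s_214 = 5
  s_215 = 7;  s_216 = 119;  s_217 = 128;  s_218 = 70;  s_219 = 93;  s_220 = 219
  s_221 = 132;  s_222 = 37;  s_223 = 0;  s_224 = 228;  s_225 = 87;  s_226 = 190
  s_227 = 142;  s_228 = 58;  s_229 = 218;  s_230 = 9;  s_231 = 214;  s_232 = 189
  s_233 = 242;  s_234 = 29;  s_235 = 205;  s_236 = 47;  s_237 = 182;  s_238 = 87
  s_239 = 169;  s_240 = 100;  s_241 = 94;  s_242 = 218;  s_243 = 109;  s_244 = 129
  s_245 = 117;  s_246 = 87;  s_247 = 179;  s_248 = 60;  s_249 = 190;  s_250 = 129
  s_251 = 235;  s_252 = 204;  s_253 = 177;  s_254 = 104;  s_255 = 188;  s_256 = 31
  s_257 = 254;  s_258 = 178;  s_259 = 138;  s_260 = 126;  s_261 = 121;  s_262 = 98
  s_263 = 89;  s_264 = 222;  s_265 = 221;  s_266 = 81;  s_267 = 115;  s_268 = 134
  s_269 = 191;  s_270 = 89;  s_271 = 224;  s_272 = 42;  s_273 = 54;  s_274 = 129
  s_275 = 61;  s_276 = 85;  s_277 = 39;  s_278 = 191;  s_279 = 56;  s_280 = 182
  s_281 = 21;  s_282 = 219;  s_283 = 116;  s_284 = 29;  s_285 = 176;  s_286 = 100
  s_287 = 135;  s_288 = 206;  s_289 = 118;  s_290 = 42;  s_291 = 178;  s_292 = 25
  s_293 = 206;  s_294 = 165;  s_295 = 218;  s_296 = 93;  s_297 = 117;  s_298 = 215
  s_299 = 166;  s_300 = 55;  s_301 = 89;  s_302 = 140;  s_303 = 38;  s_304 = 18
  s_305 = 245;  s_306 = 73;  s_307 = 165;  s_308 = 247;  s_309 = 91;  s_310 = 244
  s_311 = 174;  s_312 = 153;  s_313 = 171;  s_314 = 188;  s_315 = 105;  s_316 = 24
  s_317 = 220;  s_318 = 79;  s_319 = 238;  s_320 = 154;  s_321 = 26;  s_322 = 182
  s_323 = 41;  s_324 = 26;  s_325 = 33;  s_326 = 230;  s_327 = 93;  s_328 = 249
  s_329 = 27;  s_330 = 86;  s_331 = 127;  s_332 = 169;  s_333 = 104;  s_334 = 18
  s_335 = 46;  s_336 = 73;  s_337 = 229;  s_338 = 101;  s_339 = 71;  s_340 = 71
  s_341 = 240;  s_342 = 38;  s_343 = 141;  s_344 = 91;  s_345 = 228;  s_346 = 149
  s_347 = 224;  s_348 = 36;  s_349 = 55;  s_350 = 30;  s_351 = 222;  s_352 = 90
  s_353 = 202;  s_354 = 233;  s_355 = 70;  s_356 = 77;  s_357 = 2;  s_358 = 157
  s_359 = 157;  s_360 = 255
s_361 = 242·255 + 131·157 + 156·157 + 176·2 + 121·77 = 214
s_362 = 242·214 + 131·255 + 156·157 + 176·157 + 121·2 = 87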